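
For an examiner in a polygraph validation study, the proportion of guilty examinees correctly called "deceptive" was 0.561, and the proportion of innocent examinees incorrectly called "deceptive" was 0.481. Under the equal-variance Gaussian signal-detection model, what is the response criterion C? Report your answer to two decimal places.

Φ⁻¹(H) = Φ⁻¹(0.561) = 0.1535
Φ⁻¹(FA) = Φ⁻¹(0.481) = -0.0476
c = −½·[z(H) + z(FA)] = −0.5 × (0.1535 + (-0.0476)) = -0.05295
c < 0: the examiner has a liberal response bias.

C = -0.05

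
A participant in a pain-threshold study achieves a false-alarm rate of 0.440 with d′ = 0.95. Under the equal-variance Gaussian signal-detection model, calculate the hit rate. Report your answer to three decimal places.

hit rate = 0.788

z(false-alarm rate) = z(0.440) = -0.1510
z(H) = z(FA) + d' = -0.1510 + 0.95 = 0.7990
hit rate = Φ(0.7990) = 0.7879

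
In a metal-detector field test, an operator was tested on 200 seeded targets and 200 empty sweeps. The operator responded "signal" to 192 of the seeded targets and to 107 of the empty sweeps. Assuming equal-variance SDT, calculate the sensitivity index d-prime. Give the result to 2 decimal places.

H = 192/200 = 0.9600
FA = 107/200 = 0.5350
Φ⁻¹(H) = Φ⁻¹(0.9600) = 1.7507
Φ⁻¹(FA) = Φ⁻¹(0.5350) = 0.0878
d' = z(H) − z(FA) = 1.7507 − 0.0878 = 1.6629

d-prime = 1.66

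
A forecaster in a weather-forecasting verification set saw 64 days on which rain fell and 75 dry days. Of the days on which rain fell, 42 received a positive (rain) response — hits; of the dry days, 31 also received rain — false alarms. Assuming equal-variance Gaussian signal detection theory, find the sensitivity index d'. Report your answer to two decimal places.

d' = 0.62

H = 42/64 = 0.6562
FA = 31/75 = 0.4133
Φ⁻¹(H) = Φ⁻¹(0.6562) = 0.402
Φ⁻¹(FA) = Φ⁻¹(0.4133) = -0.219
d' = z(H) − z(FA) = 0.402 − (-0.219) = 0.621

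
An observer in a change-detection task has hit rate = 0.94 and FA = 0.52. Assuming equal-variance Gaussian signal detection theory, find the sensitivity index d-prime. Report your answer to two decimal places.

z(H) = 1.5548
z(FA) = 0.0502
d' = z(H) − z(FA) = 1.5548 − 0.0502 = 1.5046

d-prime = 1.50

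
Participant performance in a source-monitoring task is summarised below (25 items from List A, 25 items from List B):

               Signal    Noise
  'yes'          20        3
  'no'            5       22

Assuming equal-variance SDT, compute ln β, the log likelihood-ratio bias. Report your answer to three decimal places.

H = 20/25 = 0.8000
FA = 3/25 = 0.1200
Φ⁻¹(H) = 0.8416
Φ⁻¹(FA) = -1.1750
ln β = −½·[z(H)² − z(FA)²] = −0.5 × (0.7083 − 1.3806) = 0.33615

ln β = 0.336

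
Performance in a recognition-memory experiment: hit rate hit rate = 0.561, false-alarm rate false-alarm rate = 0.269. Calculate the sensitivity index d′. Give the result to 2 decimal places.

d′ = 0.77

z(0.561) = 0.1535, z(0.269) = -0.6158
d' = z(H) − z(FA) = 0.1535 − (-0.6158) = 0.7693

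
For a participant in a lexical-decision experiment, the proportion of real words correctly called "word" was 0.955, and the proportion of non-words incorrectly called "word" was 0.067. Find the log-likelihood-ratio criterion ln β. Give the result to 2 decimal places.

z(H) = z(0.955) = 1.695
z(FA) = z(0.067) = -1.499
ln β = −½·[z(H)² − z(FA)²] = −0.5 × (2.873 − 2.247) = -0.313

ln β = -0.31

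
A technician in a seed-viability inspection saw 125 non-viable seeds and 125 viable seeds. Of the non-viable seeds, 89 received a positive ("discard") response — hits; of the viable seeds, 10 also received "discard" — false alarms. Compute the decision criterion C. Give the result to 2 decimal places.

H = 89/125 = 0.7120
FA = 10/125 = 0.0800
z(0.7120) = 0.559, z(0.0800) = -1.405
c = −½·[z(H) + z(FA)] = −0.5 × (0.559 + (-1.405)) = 0.423

C = 0.42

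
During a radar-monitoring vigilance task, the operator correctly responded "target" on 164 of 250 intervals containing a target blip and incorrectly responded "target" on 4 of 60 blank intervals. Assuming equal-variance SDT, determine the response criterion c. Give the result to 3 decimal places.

c = 0.550

H = 164/250 = 0.6560
FA = 4/60 = 0.0667
z(H) = 0.4016
z(FA) = -1.5008
c = −½·[z(H) + z(FA)] = −0.5 × (0.4016 + (-1.5008)) = 0.5496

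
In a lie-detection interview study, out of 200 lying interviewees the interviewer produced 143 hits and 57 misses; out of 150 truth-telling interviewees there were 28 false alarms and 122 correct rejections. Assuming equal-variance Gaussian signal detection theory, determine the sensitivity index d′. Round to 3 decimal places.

H = 143/200 = 0.7150
FA = 28/150 = 0.1867
z(H) = z(0.7150) = 0.5681
z(FA) = z(0.1867) = -0.8901
d' = z(H) − z(FA) = 0.5681 − (-0.8901) = 1.4582

d′ = 1.458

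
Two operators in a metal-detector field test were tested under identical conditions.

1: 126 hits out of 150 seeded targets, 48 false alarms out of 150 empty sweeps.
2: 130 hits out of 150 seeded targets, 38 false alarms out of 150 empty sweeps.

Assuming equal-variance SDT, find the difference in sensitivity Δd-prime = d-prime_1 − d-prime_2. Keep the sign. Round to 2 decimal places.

Δd-prime = -0.31

1: z(0.8400) = 0.994, z(0.3200) = -0.468, d' = 1.462
2: z(0.8667) = 1.111, z(0.2533) = -0.664, d' = 1.775
Δd' = d'_1 − d'_2 = 1.462 − 1.775 = -0.313
2 has the higher sensitivity.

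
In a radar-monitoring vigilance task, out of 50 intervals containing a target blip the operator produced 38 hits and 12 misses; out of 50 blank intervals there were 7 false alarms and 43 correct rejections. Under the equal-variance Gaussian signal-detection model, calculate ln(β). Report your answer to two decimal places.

H = 38/50 = 0.7600
FA = 7/50 = 0.1400
z(0.7600) = 0.706, z(0.1400) = -1.080
ln β = −½·[z(H)² − z(FA)²] = −0.5 × (0.498 − 1.166) = 0.334

ln β = 0.33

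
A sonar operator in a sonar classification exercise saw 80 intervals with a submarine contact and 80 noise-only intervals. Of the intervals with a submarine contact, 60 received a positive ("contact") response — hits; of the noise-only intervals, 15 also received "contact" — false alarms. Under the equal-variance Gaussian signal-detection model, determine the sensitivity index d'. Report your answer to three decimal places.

d' = 1.562

H = 60/80 = 0.7500
FA = 15/80 = 0.1875
z(H) = 0.6745
z(FA) = -0.8871
d' = z(H) − z(FA) = 0.6745 − (-0.8871) = 1.5616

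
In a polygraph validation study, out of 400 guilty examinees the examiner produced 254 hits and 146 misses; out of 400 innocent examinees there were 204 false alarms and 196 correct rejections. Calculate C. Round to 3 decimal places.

C = -0.185

H = 254/400 = 0.6350
FA = 204/400 = 0.5100
z(0.6350) = 0.3451, z(0.5100) = 0.0251
c = −½·[z(H) + z(FA)] = −0.5 × (0.3451 + 0.0251) = -0.1851
c < 0: the examiner has a liberal response bias.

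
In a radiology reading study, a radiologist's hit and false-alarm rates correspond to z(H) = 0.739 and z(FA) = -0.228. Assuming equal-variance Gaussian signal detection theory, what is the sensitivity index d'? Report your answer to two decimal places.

d' = 0.97

d' = z(H) − z(FA) = 0.739 − (-0.228) = 0.967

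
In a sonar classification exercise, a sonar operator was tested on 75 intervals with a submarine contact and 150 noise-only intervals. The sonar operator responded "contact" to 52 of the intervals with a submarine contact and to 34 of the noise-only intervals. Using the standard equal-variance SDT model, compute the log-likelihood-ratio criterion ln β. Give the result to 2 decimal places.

ln β = 0.15

H = 52/75 = 0.6933
FA = 34/150 = 0.2267
Φ⁻¹(H) = 0.505
Φ⁻¹(FA) = -0.750
ln β = −½·[z(H)² − z(FA)²] = −0.5 × (0.255 − 0.563) = 0.154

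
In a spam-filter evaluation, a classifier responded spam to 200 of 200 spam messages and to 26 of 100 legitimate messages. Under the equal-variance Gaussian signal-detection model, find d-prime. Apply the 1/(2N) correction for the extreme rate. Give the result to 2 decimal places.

The hit rate is 200/200 = 1, so apply the 1/(2N) correction: H → 1 − 1/(2·200) = 0.99750.
z(H) = z(0.99750) = 2.807
z(FA) = z(0.26000) = -0.643
d' = 2.807 − (-0.643) = 3.450

d-prime = 3.45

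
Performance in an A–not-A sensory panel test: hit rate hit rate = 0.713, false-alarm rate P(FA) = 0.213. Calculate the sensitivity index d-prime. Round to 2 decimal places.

d-prime = 1.36

z(0.713) = 0.562, z(0.213) = -0.796
d' = z(H) − z(FA) = 0.562 − (-0.796) = 1.358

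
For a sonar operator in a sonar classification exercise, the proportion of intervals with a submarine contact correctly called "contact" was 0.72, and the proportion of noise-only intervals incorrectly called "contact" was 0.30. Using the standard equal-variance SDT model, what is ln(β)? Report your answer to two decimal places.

z(H) = z(0.72) = 0.583
z(FA) = z(0.30) = -0.524
ln β = −½·[z(H)² − z(FA)²] = −0.5 × (0.340 − 0.275) = -0.0325

ln β = -0.03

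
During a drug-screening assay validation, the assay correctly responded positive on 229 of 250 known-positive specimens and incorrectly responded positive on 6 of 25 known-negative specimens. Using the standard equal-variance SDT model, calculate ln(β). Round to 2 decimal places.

H = 229/250 = 0.9160
FA = 6/25 = 0.2400
z(H) = 1.379
z(FA) = -0.706
ln β = −½·[z(H)² − z(FA)²] = −0.5 × (1.902 − 0.498) = -0.702

ln β = -0.70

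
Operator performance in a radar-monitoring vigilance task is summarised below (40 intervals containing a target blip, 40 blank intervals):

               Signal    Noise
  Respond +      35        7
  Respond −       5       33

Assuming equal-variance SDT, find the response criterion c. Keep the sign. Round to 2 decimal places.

H = 35/40 = 0.8750
FA = 7/40 = 0.1750
z(H) = z(0.8750) = 1.1503
z(FA) = z(0.1750) = -0.9346
c = −½·[z(H) + z(FA)] = −0.5 × (1.1503 + (-0.9346)) = -0.10785
c < 0: the operator has a liberal response bias.

c = -0.11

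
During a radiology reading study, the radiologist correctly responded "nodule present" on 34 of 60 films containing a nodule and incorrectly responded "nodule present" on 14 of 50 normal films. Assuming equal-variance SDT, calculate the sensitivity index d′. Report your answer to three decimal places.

H = 34/60 = 0.5667
FA = 14/50 = 0.2800
z(H) = z(0.5667) = 0.1680
z(FA) = z(0.2800) = -0.5828
d' = z(H) − z(FA) = 0.1680 − (-0.5828) = 0.7508

d′ = 0.751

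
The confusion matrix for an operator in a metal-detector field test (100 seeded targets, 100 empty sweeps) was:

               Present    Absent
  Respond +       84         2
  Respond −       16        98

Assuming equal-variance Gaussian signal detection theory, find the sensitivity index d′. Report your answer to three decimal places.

d′ = 3.048

H = 84/100 = 0.8400
FA = 2/100 = 0.0200
z(H) = 0.9945
z(FA) = -2.0537
d' = z(H) − z(FA) = 0.9945 − (-2.0537) = 3.0482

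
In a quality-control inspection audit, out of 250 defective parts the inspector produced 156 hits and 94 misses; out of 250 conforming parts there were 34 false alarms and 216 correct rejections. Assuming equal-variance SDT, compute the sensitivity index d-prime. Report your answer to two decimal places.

H = 156/250 = 0.6240
FA = 34/250 = 0.1360
Φ⁻¹(H) = Φ⁻¹(0.6240) = 0.316
Φ⁻¹(FA) = Φ⁻¹(0.1360) = -1.098
d' = z(H) − z(FA) = 0.316 − (-1.098) = 1.414

d-prime = 1.41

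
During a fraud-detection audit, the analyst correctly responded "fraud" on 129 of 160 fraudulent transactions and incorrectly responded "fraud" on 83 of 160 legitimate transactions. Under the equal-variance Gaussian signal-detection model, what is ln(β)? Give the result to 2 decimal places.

H = 129/160 = 0.8063
FA = 83/160 = 0.5188
Φ⁻¹(0.8063) = 0.864, Φ⁻¹(0.5188) = 0.047
ln β = −½·[z(H)² − z(FA)²] = −0.5 × (0.746 − 0.002) = -0.372

ln β = -0.37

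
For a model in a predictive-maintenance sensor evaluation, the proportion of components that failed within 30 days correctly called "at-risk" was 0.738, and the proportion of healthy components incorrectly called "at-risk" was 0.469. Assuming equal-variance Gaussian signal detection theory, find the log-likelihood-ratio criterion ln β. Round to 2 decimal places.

z(H) = 0.637
z(FA) = -0.078
ln β = −½·[z(H)² − z(FA)²] = −0.5 × (0.406 − 0.006) = -0.200

ln β = -0.20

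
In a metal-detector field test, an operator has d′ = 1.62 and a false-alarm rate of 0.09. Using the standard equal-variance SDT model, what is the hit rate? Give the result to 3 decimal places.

z(false-alarm rate) = z(0.09) = -1.3408
z(H) = z(FA) + d' = -1.3408 + 1.62 = 0.2792
hit rate = Φ(0.2792) = 0.6100

hit rate = 0.610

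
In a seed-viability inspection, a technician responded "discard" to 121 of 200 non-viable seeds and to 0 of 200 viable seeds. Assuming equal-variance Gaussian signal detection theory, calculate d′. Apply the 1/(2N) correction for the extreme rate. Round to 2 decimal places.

d′ = 3.07

The false-alarm rate is 0/200 = 0, so apply the 1/(2N) correction: FA → 1/(2·200) = 0.00250.
z(H) = z(0.60500) = 0.266
z(FA) = z(0.00250) = -2.807
d' = 0.266 − (-2.807) = 3.073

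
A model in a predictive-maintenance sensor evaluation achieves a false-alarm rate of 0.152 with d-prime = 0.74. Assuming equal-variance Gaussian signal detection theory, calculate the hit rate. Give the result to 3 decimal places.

z(false-alarm rate) = z(0.152) = -1.0279
z(H) = z(FA) + d' = -1.0279 + 0.74 = -0.2879
hit rate = Φ(-0.2879) = 0.3867

hit rate = 0.387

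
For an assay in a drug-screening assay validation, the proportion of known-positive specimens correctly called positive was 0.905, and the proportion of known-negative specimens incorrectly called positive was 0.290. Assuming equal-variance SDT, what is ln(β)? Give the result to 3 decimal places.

ln β = -0.706

Φ⁻¹(H) = 1.3106
Φ⁻¹(FA) = -0.5534
ln β = −½·[z(H)² − z(FA)²] = −0.5 × (1.7177 − 0.3063) = -0.7057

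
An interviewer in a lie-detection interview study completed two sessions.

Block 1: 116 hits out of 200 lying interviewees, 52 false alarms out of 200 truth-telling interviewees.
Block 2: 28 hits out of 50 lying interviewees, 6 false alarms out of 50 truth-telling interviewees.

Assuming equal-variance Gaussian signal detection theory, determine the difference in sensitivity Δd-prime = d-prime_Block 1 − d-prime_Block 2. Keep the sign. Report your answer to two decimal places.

Block 1: z(0.5800) = 0.202, z(0.2600) = -0.643, d' = 0.845
Block 2: z(0.5600) = 0.151, z(0.1200) = -1.175, d' = 1.326
Δd' = d'_Block 1 − d'_Block 2 = 0.845 − 1.326 = -0.481
Block 2 has the higher sensitivity.

Δd-prime = -0.48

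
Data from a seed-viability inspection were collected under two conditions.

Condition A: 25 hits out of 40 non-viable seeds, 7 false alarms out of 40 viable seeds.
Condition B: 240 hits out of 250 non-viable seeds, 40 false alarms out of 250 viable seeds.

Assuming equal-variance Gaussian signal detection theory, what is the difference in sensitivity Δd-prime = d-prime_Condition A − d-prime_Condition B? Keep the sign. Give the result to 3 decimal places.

Condition A: z(0.6250) = 0.3186, z(0.1750) = -0.9346, d' = 1.2532
Condition B: z(0.9600) = 1.7507, z(0.1600) = -0.9945, d' = 2.7452
Δd' = d'_Condition A − d'_Condition B = 1.2532 − 2.7452 = -1.4920
Condition B has the higher sensitivity.

Δd-prime = -1.492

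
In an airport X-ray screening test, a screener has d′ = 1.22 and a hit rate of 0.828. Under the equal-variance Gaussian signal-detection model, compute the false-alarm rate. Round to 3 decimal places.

false-alarm rate = 0.392

z(hit rate) = z(0.828) = 0.9463
z(FA) = z(H) − d' = 0.9463 − 1.22 = -0.2737
false-alarm rate = Φ(-0.2737) = 0.3922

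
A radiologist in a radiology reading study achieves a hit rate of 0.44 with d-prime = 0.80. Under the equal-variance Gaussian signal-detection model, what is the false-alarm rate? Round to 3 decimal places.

z(hit rate) = z(0.44) = -0.1510
z(FA) = z(H) − d' = -0.1510 − 0.80 = -0.9510
false-alarm rate = Φ(-0.9510) = 0.1708

false-alarm rate = 0.171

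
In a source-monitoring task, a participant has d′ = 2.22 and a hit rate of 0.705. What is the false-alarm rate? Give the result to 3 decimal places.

false-alarm rate = 0.046

z(hit rate) = z(0.705) = 0.5388
z(FA) = z(H) − d' = 0.5388 − 2.22 = -1.6812
false-alarm rate = Φ(-1.6812) = 0.0464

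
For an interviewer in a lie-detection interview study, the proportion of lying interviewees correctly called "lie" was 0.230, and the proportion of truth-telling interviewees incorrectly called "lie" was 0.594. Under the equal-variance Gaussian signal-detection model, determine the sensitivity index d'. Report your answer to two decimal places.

z(H) = -0.739
z(FA) = 0.238
d' = z(H) − z(FA) = -0.739 − 0.238 = -0.977

d' = -0.98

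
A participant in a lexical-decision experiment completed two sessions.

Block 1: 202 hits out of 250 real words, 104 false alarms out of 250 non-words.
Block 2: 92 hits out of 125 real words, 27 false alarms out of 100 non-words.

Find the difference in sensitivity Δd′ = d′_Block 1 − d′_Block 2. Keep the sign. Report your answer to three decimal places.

Block 1: z(0.8080) = 0.8705, z(0.4160) = -0.2121, d' = 1.0826
Block 2: z(0.7360) = 0.6311, z(0.2700) = -0.6128, d' = 1.2439
Δd' = d'_Block 1 − d'_Block 2 = 1.0826 − 1.2439 = -0.1613
Block 2 has the higher sensitivity.

Δd′ = -0.161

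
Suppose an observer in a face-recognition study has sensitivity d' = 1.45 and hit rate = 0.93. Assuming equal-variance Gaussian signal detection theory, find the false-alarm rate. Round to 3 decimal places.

false-alarm rate = 0.510

z(hit rate) = z(0.93) = 1.4758
z(FA) = z(H) − d' = 1.4758 − 1.45 = 0.0258
false-alarm rate = Φ(0.0258) = 0.5103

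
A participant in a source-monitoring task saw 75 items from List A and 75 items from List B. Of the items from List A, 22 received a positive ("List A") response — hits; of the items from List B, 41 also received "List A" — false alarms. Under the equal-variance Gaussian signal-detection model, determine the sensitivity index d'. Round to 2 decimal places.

H = 22/75 = 0.2933
FA = 41/75 = 0.5467
z(H) = z(0.2933) = -0.5438
z(FA) = z(0.5467) = 0.1173
d' = z(H) − z(FA) = -0.5438 − 0.1173 = -0.6611

d' = -0.66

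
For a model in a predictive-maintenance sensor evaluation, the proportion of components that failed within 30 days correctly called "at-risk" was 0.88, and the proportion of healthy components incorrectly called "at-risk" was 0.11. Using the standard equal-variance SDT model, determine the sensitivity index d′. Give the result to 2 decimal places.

d′ = 2.40

z(H) = z(0.88) = 1.175
z(FA) = z(0.11) = -1.227
d' = z(H) − z(FA) = 1.175 − (-1.227) = 2.402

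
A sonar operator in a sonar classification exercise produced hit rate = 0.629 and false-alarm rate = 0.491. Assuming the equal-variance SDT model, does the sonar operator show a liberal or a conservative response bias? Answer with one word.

z(H) = 0.329, z(FA) = -0.023
c = −½·(z(H) + z(FA)) = -0.153
c < 0 → liberal criterion (biased toward responding “yes”).

liberal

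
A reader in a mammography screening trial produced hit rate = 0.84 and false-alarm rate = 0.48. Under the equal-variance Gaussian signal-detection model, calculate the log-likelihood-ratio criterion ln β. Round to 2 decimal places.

ln β = -0.49

Φ⁻¹(H) = Φ⁻¹(0.84) = 0.994
Φ⁻¹(FA) = Φ⁻¹(0.48) = -0.050
ln β = −½·[z(H)² − z(FA)²] = −0.5 × (0.988 − 0.003) = -0.4925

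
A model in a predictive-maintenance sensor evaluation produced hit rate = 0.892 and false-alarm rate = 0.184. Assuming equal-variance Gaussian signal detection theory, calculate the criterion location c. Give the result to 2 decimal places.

c = -0.17

z(H) = z(0.892) = 1.237
z(FA) = z(0.184) = -0.900
c = −½·[z(H) + z(FA)] = −0.5 × (1.237 + (-0.900)) = -0.1685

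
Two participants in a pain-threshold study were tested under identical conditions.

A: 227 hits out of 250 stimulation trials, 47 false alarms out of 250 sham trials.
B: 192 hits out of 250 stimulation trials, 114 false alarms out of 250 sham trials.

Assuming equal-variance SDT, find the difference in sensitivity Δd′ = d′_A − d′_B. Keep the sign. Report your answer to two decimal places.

A: z(0.9080) = 1.329, z(0.1880) = -0.885, d' = 2.214
B: z(0.7680) = 0.732, z(0.4560) = -0.111, d' = 0.843
Δd' = d'_A − d'_B = 2.214 − 0.843 = 1.371
A has the higher sensitivity.

Δd′ = 1.37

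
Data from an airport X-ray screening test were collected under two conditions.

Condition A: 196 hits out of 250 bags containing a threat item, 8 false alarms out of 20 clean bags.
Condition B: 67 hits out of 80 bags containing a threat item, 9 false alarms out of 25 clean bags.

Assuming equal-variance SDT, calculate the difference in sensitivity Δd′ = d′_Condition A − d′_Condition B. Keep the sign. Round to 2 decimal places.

Condition A: z(0.7840) = 0.786, z(0.4000) = -0.253, d' = 1.039
Condition B: z(0.8375) = 0.984, z(0.3600) = -0.358, d' = 1.342
Δd' = d'_Condition A − d'_Condition B = 1.039 − 1.342 = -0.303
Condition B has the higher sensitivity.

Δd′ = -0.30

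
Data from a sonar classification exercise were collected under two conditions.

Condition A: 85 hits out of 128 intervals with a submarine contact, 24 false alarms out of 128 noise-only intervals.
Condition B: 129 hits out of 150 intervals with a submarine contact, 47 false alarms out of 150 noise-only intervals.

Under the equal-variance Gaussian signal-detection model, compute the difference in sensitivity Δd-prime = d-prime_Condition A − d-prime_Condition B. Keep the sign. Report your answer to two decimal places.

Δd-prime = -0.26

Condition A: z(0.6641) = 0.424, z(0.1875) = -0.887, d' = 1.311
Condition B: z(0.8600) = 1.080, z(0.3133) = -0.487, d' = 1.567
Δd' = d'_Condition A − d'_Condition B = 1.311 − 1.567 = -0.256
Condition B has the higher sensitivity.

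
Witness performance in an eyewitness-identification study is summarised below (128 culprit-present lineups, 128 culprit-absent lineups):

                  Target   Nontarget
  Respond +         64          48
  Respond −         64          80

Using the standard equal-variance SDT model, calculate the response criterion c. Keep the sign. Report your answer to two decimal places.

H = 64/128 = 0.5000
FA = 48/128 = 0.3750
Φ⁻¹(0.5000) = 0.0000, Φ⁻¹(0.3750) = -0.3186
c = −½·[z(H) + z(FA)] = −0.5 × (0.0000 + (-0.3186)) = 0.1593
c > 0: the witness has a conservative response bias.

c = 0.16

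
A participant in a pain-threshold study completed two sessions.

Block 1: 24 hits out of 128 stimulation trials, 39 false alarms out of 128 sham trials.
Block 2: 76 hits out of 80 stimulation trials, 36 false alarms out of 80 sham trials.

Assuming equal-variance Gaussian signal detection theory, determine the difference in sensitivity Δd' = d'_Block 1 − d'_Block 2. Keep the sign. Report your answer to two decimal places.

Δd' = -2.15

Block 1: z(0.1875) = -0.887, z(0.3047) = -0.511, d' = -0.376
Block 2: z(0.9500) = 1.645, z(0.4500) = -0.126, d' = 1.771
Δd' = d'_Block 1 − d'_Block 2 = -0.376 − 1.771 = -2.147
Block 2 has the higher sensitivity.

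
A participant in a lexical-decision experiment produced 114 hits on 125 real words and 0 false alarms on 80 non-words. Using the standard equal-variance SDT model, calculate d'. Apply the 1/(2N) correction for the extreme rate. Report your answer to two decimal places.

The false-alarm rate is 0/80 = 0, so apply the 1/(2N) correction: FA → 1/(2·80) = 0.00625.
z(H) = z(0.91200) = 1.353
z(FA) = z(0.00625) = -2.498
d' = 1.353 − (-2.498) = 3.851

d' = 3.85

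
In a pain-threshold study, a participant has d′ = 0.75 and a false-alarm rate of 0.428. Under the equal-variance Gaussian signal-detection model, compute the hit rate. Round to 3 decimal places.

hit rate = 0.715

z(false-alarm rate) = z(0.428) = -0.1815
z(H) = z(FA) + d' = -0.1815 + 0.75 = 0.5685
hit rate = Φ(0.5685) = 0.7152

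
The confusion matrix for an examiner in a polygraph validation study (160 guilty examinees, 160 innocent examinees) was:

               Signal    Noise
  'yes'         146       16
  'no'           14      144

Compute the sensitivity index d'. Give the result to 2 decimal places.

H = 146/160 = 0.9125
FA = 16/160 = 0.1000
Φ⁻¹(H) = 1.3563
Φ⁻¹(FA) = -1.2816
d' = z(H) − z(FA) = 1.3563 − (-1.2816) = 2.6379

d' = 2.64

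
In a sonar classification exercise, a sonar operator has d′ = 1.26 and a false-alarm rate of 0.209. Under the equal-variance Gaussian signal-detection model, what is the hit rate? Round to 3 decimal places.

z(false-alarm rate) = z(0.209) = -0.8099
z(H) = z(FA) + d' = -0.8099 + 1.26 = 0.4501
hit rate = Φ(0.4501) = 0.6737

hit rate = 0.674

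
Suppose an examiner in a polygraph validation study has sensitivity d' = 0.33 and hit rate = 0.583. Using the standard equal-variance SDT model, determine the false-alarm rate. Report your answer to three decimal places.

z(hit rate) = z(0.583) = 0.2096
z(FA) = z(H) − d' = 0.2096 − 0.33 = -0.1204
false-alarm rate = Φ(-0.1204) = 0.4521

false-alarm rate = 0.452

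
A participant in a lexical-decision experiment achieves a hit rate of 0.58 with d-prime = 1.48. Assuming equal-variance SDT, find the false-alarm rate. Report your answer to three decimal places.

false-alarm rate = 0.101

z(hit rate) = z(0.58) = 0.2019
z(FA) = z(H) − d' = 0.2019 − 1.48 = -1.2781
false-alarm rate = Φ(-1.2781) = 0.1006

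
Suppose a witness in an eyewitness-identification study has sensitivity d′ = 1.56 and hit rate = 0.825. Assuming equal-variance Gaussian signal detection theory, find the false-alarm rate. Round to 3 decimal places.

false-alarm rate = 0.266

z(hit rate) = z(0.825) = 0.9346
z(FA) = z(H) − d' = 0.9346 − 1.56 = -0.6254
false-alarm rate = Φ(-0.6254) = 0.2659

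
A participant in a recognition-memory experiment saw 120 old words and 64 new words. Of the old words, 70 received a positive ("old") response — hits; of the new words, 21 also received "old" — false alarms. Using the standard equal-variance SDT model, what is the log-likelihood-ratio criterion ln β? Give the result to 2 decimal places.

ln β = 0.08

H = 70/120 = 0.5833
FA = 21/64 = 0.3281
z(0.5833) = 0.210, z(0.3281) = -0.445
ln β = −½·[z(H)² − z(FA)²] = −0.5 × (0.044 − 0.198) = 0.077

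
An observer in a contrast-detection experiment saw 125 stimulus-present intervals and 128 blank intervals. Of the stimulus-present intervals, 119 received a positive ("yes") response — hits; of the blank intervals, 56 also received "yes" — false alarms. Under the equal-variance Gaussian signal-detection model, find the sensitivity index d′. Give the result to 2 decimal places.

H = 119/125 = 0.9520
FA = 56/128 = 0.4375
z(H) = 1.6646
z(FA) = -0.1573
d' = z(H) − z(FA) = 1.6646 − (-0.1573) = 1.8219

d′ = 1.82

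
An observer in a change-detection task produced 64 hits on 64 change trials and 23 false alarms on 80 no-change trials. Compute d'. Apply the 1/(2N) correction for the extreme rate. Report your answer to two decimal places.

The hit rate is 64/64 = 1, so apply the 1/(2N) correction: H → 1 − 1/(2·64) = 0.99219.
z(H) = z(0.99219) = 2.418
z(FA) = z(0.28750) = -0.561
d' = 2.418 − (-0.561) = 2.979

d' = 2.98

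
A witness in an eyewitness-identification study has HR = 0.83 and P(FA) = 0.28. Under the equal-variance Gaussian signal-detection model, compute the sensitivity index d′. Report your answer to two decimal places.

d′ = 1.54

Φ⁻¹(H) = Φ⁻¹(0.83) = 0.9542
Φ⁻¹(FA) = Φ⁻¹(0.28) = -0.5828
d' = z(H) − z(FA) = 0.9542 − (-0.5828) = 1.5370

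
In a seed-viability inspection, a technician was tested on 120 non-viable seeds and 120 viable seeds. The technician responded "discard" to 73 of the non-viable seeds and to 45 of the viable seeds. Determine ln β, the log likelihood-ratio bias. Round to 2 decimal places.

ln β = 0.01

H = 73/120 = 0.6083
FA = 45/120 = 0.3750
z(0.6083) = 0.275, z(0.3750) = -0.319
ln β = −½·[z(H)² − z(FA)²] = −0.5 × (0.076 − 0.102) = 0.013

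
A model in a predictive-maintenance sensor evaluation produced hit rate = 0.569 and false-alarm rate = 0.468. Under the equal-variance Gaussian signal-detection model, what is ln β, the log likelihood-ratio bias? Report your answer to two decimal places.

ln β = -0.01

z(H) = 0.174
z(FA) = -0.080
ln β = −½·[z(H)² − z(FA)²] = −0.5 × (0.030 − 0.006) = -0.012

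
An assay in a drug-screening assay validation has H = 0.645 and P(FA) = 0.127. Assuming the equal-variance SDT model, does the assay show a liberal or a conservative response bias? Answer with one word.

conservative

z(H) = 0.372, z(FA) = -1.141
c = −½·(z(H) + z(FA)) = 0.3845
c > 0 → conservative criterion (biased toward responding “no”).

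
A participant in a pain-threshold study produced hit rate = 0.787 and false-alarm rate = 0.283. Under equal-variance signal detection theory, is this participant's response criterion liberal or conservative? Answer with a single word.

liberal

z(H) = 0.796, z(FA) = -0.574
c = −½·(z(H) + z(FA)) = -0.111
c < 0 → liberal criterion (biased toward responding “yes”).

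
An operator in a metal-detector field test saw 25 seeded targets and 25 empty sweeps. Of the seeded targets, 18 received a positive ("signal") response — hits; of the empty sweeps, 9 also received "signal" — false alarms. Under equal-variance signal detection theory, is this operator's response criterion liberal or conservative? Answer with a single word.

z(H) = 0.583, z(FA) = -0.358
c = −½·(z(H) + z(FA)) = -0.1125
c < 0 → liberal criterion (biased toward responding “yes”).

liberal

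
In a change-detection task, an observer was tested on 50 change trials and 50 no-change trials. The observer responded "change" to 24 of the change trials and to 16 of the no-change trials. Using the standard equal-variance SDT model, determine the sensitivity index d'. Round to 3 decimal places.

H = 24/50 = 0.4800
FA = 16/50 = 0.3200
z(H) = z(0.4800) = -0.0502
z(FA) = z(0.3200) = -0.4677
d' = z(H) − z(FA) = -0.0502 − (-0.4677) = 0.4175

d' = 0.418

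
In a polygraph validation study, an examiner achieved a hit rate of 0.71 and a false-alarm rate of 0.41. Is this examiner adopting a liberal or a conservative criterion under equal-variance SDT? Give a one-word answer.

z(H) = 0.553, z(FA) = -0.228
c = −½·(z(H) + z(FA)) = -0.1625
c < 0 → liberal criterion (biased toward responding “yes”).

liberal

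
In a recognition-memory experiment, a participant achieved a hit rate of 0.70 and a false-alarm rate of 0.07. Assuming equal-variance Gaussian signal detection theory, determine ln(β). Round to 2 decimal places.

ln β = 0.95

z(H) = z(0.70) = 0.524
z(FA) = z(0.07) = -1.476
ln β = −½·[z(H)² − z(FA)²] = −0.5 × (0.275 − 2.179) = 0.952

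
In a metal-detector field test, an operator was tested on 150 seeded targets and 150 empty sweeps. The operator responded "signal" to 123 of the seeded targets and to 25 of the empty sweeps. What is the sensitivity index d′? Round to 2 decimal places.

H = 123/150 = 0.8200
FA = 25/150 = 0.1667
z(H) = 0.915
z(FA) = -0.967
d' = z(H) − z(FA) = 0.915 − (-0.967) = 1.882

d′ = 1.88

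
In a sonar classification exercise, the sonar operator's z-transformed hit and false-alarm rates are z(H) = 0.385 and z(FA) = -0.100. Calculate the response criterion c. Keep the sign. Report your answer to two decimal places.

c = −½·[z(H) + z(FA)] = −½·(0.385 + (-0.100)) = -0.1425
c < 0: the sonar operator has a liberal response bias.

c = -0.14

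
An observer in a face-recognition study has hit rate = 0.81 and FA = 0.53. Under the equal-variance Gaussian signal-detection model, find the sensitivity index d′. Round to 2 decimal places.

d′ = 0.80

z(H) = 0.878
z(FA) = 0.075
d' = z(H) − z(FA) = 0.878 − 0.075 = 0.803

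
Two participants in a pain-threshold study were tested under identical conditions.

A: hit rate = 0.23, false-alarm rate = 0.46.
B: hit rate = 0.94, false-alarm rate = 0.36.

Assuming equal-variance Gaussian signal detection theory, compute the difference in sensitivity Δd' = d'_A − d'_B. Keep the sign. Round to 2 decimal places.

Δd' = -2.55

A: z(0.23) = -0.739, z(0.46) = -0.100, d' = -0.639
B: z(0.94) = 1.555, z(0.36) = -0.358, d' = 1.913
Δd' = d'_A − d'_B = -0.639 − 1.913 = -2.552
B has the higher sensitivity.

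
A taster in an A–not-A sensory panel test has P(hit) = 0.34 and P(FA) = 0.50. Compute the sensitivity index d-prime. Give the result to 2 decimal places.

d-prime = -0.41

Φ⁻¹(H) = Φ⁻¹(0.34) = -0.412
Φ⁻¹(FA) = Φ⁻¹(0.50) = 0.000
d' = z(H) − z(FA) = -0.412 − 0.000 = -0.412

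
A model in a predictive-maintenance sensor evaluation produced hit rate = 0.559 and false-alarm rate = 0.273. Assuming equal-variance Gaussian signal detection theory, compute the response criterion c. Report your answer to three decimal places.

z(H) = 0.1484
z(FA) = -0.6038
c = −½·[z(H) + z(FA)] = −0.5 × (0.1484 + (-0.6038)) = 0.2277
c > 0: the model has a conservative response bias.

c = 0.228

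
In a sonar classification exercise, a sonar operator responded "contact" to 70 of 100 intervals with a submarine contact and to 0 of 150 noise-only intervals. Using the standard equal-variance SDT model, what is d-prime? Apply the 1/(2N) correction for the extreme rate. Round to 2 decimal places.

d-prime = 3.24

The false-alarm rate is 0/150 = 0, so apply the 1/(2N) correction: FA → 1/(2·150) = 0.00333.
z(H) = z(0.70000) = 0.524
z(FA) = z(0.00333) = -2.713
d' = 0.524 − (-2.713) = 3.237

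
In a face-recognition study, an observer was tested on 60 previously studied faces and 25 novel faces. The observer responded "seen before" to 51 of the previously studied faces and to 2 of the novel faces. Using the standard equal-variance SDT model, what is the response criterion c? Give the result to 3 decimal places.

H = 51/60 = 0.8500
FA = 2/25 = 0.0800
z(0.8500) = 1.0364, z(0.0800) = -1.4051
c = −½·[z(H) + z(FA)] = −0.5 × (1.0364 + (-1.4051)) = 0.18435

c = 0.184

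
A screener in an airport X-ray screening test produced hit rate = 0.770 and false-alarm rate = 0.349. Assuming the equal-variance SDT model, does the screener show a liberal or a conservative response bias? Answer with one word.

liberal

z(H) = 0.739, z(FA) = -0.388
c = −½·(z(H) + z(FA)) = -0.1755
c < 0 → liberal criterion (biased toward responding “yes”).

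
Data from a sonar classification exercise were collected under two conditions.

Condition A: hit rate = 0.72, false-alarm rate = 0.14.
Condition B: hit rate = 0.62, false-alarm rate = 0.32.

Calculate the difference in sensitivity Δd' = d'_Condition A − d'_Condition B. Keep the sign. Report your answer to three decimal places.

Δd' = 0.890

Condition A: z(0.72) = 0.5828, z(0.14) = -1.0803, d' = 1.6631
Condition B: z(0.62) = 0.3055, z(0.32) = -0.4677, d' = 0.7732
Δd' = d'_Condition A − d'_Condition B = 1.6631 − 0.7732 = 0.8899
Condition A has the higher sensitivity.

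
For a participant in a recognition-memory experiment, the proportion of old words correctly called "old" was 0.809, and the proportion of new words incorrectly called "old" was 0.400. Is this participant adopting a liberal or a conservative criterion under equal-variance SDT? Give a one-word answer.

z(H) = 0.874, z(FA) = -0.253
c = −½·(z(H) + z(FA)) = -0.3105
c < 0 → liberal criterion (biased toward responding “yes”).

liberal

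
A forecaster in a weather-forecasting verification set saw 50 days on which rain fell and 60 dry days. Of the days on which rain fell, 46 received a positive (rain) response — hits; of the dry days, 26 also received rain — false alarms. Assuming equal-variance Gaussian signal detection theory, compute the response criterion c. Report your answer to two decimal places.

H = 46/50 = 0.9200
FA = 26/60 = 0.4333
Φ⁻¹(0.9200) = 1.405, Φ⁻¹(0.4333) = -0.168
c = −½·[z(H) + z(FA)] = −0.5 × (1.405 + (-0.168)) = -0.6185
c < 0: the forecaster has a liberal response bias.

c = -0.62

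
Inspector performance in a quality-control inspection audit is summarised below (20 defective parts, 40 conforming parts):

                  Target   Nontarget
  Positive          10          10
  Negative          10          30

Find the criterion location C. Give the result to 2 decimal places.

C = 0.34

H = 10/20 = 0.5000
FA = 10/40 = 0.2500
z(H) = 0.0000
z(FA) = -0.6745
c = −½·[z(H) + z(FA)] = −0.5 × (0.0000 + (-0.6745)) = 0.33725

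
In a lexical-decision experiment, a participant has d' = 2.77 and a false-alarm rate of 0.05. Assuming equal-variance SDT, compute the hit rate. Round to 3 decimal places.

hit rate = 0.870

z(false-alarm rate) = z(0.05) = -1.6449
z(H) = z(FA) + d' = -1.6449 + 2.77 = 1.1251
hit rate = Φ(1.1251) = 0.8697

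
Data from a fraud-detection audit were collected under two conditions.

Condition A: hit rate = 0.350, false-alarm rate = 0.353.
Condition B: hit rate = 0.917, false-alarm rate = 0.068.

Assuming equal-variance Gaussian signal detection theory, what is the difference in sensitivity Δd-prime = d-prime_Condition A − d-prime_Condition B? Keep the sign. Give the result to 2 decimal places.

Δd-prime = -2.88

Condition A: z(0.350) = -0.385, z(0.353) = -0.377, d' = -0.008
Condition B: z(0.917) = 1.385, z(0.068) = -1.491, d' = 2.876
Δd' = d'_Condition A − d'_Condition B = -0.008 − 2.876 = -2.884
Condition B has the higher sensitivity.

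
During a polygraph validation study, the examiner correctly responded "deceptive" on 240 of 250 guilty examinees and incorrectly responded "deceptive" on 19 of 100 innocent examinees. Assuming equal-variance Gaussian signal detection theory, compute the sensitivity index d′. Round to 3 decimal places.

H = 240/250 = 0.9600
FA = 19/100 = 0.1900
z(0.9600) = 1.7507, z(0.1900) = -0.8779
d' = z(H) − z(FA) = 1.7507 − (-0.8779) = 2.6286

d′ = 2.629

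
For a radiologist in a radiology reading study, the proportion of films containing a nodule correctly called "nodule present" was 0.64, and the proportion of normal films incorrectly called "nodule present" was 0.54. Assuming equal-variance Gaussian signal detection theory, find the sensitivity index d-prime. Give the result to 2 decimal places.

z(H) = z(0.64) = 0.3585
z(FA) = z(0.54) = 0.1004
d' = z(H) − z(FA) = 0.3585 − 0.1004 = 0.2581

d-prime = 0.26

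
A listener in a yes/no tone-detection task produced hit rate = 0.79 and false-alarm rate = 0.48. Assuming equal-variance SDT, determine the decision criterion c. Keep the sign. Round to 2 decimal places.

c = -0.38

Φ⁻¹(H) = Φ⁻¹(0.79) = 0.806
Φ⁻¹(FA) = Φ⁻¹(0.48) = -0.050
c = −½·[z(H) + z(FA)] = −0.5 × (0.806 + (-0.050)) = -0.378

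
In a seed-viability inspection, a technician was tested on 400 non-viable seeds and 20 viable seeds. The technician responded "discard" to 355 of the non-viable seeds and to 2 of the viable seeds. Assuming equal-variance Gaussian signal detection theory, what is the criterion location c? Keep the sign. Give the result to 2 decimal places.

H = 355/400 = 0.8875
FA = 2/20 = 0.1000
Φ⁻¹(H) = Φ⁻¹(0.8875) = 1.213
Φ⁻¹(FA) = Φ⁻¹(0.1000) = -1.282
c = −½·[z(H) + z(FA)] = −0.5 × (1.213 + (-1.282)) = 0.0345
c > 0: the technician has a conservative response bias.

c = 0.03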